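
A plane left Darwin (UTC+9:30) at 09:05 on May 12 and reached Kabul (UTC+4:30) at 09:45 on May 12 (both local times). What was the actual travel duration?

Departure in UTC: 09:05 − 9:30 = 23:35 on May 11.
Arrival in UTC: 09:45 − 4:30 = 05:15 on May 12.
Elapsed = 05:15 − 23:35 (+1 day) = 5 hours 40 minutes.

5 hours 40 minutes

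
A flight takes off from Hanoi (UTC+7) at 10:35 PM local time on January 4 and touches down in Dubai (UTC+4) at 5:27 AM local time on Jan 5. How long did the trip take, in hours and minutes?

9 hours 52 minutes

Departure in UTC: 10:35 PM − 7:00 = 3:35 PM on Jan 4.
Arrival in UTC: 5:27 AM − 4:00 = 1:27 AM on Jan 5.
Elapsed = 1:27 AM − 3:35 PM (+1 day) = 9 hours 52 minutes.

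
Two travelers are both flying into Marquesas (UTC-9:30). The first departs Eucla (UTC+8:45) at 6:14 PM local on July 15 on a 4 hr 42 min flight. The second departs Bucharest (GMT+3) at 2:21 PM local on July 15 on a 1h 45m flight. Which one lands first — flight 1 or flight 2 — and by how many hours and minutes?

Flight 1 in UTC: 6:14 PM − 8:45 = 9:29 AM on Jul 15.
+4 hours 42 minutes → arrive 2:11 PM UTC on Jul 15.
Flight 2 in UTC: 2:21 PM − 3:00 = 11:21 AM on Jul 15.
+1 hour and 45 minutes → arrive 1:06 PM UTC on Jul 15.
Flight 2 lands earlier by 1 hour 5 minutes.

the second, by 1 hour 5 minutes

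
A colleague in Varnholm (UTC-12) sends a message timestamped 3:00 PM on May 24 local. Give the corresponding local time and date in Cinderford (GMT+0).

3:00 AM on May 25

In UTC: 3:00 PM + 12:00 = 3:00 AM on May 25.
Cinderford is UTC+0, so it is 3:00 AM on May 25.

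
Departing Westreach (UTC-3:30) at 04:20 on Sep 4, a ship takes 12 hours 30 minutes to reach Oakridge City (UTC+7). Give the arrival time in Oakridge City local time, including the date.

Convert departure to UTC: 04:20 + 3:30 = 07:50 UTC on Sep 4.
Add 12 hours 30 minutes travel time → 20:20 UTC.
Oakridge City is UTC+7:00, so local arrival = 20:20 + 7:00 = 03:20 on Sep 5.

03:20 on September 5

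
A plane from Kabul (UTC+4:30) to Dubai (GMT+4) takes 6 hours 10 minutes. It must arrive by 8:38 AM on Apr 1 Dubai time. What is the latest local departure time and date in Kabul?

Target arrival in UTC: 8:38 AM − 4:00 = 4:38 AM on Apr 1.
Subtract 6 hours 10 minutes → departure 10:28 PM UTC on Mar 31.
Kabul is UTC+4:30: 10:28 PM + 4:30 = 2:58 AM on Apr 1.

2:58 AM on April 1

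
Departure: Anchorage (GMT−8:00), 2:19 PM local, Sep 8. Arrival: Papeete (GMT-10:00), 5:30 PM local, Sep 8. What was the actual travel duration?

Papeete is 2:00 behind Anchorage.
Clock-face elapsed time (ignoring zones) is 3 hours 11 minutes.
Actual elapsed = 3 hours 11 minutes + 2:00 = 5 hours 11 minutes.

5 hours 11 minutes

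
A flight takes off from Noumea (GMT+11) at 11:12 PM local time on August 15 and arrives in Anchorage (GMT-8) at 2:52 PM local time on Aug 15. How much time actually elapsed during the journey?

10 hours 40 minutes

Departure in UTC: 11:12 PM − 11:00 = 12:12 PM on Aug 15.
Arrival in UTC: 2:52 PM + 8:00 = 10:52 PM on Aug 15.
Elapsed = 10:52 PM − 12:12 PM = 10 hours 40 minutes.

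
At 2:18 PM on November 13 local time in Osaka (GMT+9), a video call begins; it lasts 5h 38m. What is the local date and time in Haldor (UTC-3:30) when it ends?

Convert start to UTC: 2:18 PM − 9:00 = 5:18 AM UTC on Nov 13.
Add 5 hours 38 minutes duration → 10:56 AM UTC.
Haldor is UTC−3:30, so local end time = 10:56 AM − 3:30 = 7:26 AM on Nov 13.

7:26 AM on November 13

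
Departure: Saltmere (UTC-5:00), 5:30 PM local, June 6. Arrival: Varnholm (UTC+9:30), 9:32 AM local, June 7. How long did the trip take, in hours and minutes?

1 hour 32 minutes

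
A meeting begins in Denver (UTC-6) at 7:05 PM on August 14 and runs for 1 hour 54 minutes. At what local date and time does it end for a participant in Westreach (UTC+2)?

Convert start to UTC: 7:05 PM + 6:00 = 1:05 AM UTC on Aug 15.
Add 1 hour 54 minutes duration → 2:59 AM UTC.
Westreach is UTC+2:00, so local end time = 2:59 AM + 2:00 = 4:59 AM on Aug 15.

4:59 AM on August 15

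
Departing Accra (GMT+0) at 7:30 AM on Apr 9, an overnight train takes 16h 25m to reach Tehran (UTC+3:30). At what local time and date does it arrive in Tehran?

3:25 AM on April 10

Accra is at UTC+0, so departure is already 7:30 AM UTC on Apr 9.
Add 16 hours and 25 minutes travel time → 11:55 PM UTC.
Tehran is UTC+3:30, so local arrival = 11:55 PM + 3:30 = 3:25 AM on Apr 10.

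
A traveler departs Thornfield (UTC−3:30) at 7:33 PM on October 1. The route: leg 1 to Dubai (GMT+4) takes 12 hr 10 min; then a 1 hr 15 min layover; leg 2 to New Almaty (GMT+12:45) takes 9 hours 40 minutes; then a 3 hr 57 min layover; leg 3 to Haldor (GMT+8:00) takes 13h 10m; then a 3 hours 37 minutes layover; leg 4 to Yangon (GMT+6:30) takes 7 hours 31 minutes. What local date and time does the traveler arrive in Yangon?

8:53 AM on October 4

Convert departure to UTC: 7:33 PM + 3:30 = 11:03 PM UTC on Oct 1.
Add 12 hours 10 minutes leg 1 → 11:13 AM UTC (Oct 2).
Add 1 hour and 15 minutes layover in Dubai → 12:28 PM UTC.
Add 9 hours and 40 minutes leg 2 → 10:08 PM UTC.
Add 3 hours and 57 minutes layover in New Almaty → 2:05 AM UTC (Oct 3).
Add 13 hours and 10 minutes leg 3 → 3:15 PM UTC.
Add 3 hours 37 minutes layover in Haldor → 6:52 PM UTC.
Add 7 hours and 31 minutes leg 4 → 2:23 AM UTC (Oct 4).
Yangon is UTC+6:30, so local arrival = 2:23 AM + 6:30 = 8:53 AM on Oct 4.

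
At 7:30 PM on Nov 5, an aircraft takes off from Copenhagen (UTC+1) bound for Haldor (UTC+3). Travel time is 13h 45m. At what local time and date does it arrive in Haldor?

Convert departure to UTC: 7:30 PM − 1:00 = 6:30 PM UTC on Nov 5.
Add 13 hours and 45 minutes travel time → 8:15 AM UTC (Nov 6).
Haldor is UTC+3:00, so local arrival = 8:15 AM + 3:00 = 11:15 AM on Nov 6.

11:15 AM on November 6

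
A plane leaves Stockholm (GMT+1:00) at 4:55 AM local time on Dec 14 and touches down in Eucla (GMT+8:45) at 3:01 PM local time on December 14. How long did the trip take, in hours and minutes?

2 hours 21 minutes

Departure in UTC: 4:55 AM − 1:00 = 3:55 AM on Dec 14.
Arrival in UTC: 3:01 PM − 8:45 = 6:16 AM on Dec 14.
Elapsed = 6:16 AM − 3:55 AM = 2 hours 21 minutes.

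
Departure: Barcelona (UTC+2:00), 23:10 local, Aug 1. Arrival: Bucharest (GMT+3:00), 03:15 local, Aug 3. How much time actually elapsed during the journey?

Bucharest is 1:00 ahead of Barcelona.
Clock-face elapsed time (ignoring zones) is 28 hours 5 minutes.
Actual elapsed = 28 hours 5 minutes − 1:00 = 27 hours 5 minutes.

27 hours 5 minutes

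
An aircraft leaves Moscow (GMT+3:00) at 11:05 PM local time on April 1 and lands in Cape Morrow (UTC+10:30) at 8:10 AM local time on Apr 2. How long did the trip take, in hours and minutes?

1 hour 35 minutes

Departure in UTC: 11:05 PM − 3:00 = 8:05 PM on Apr 1.
Arrival in UTC: 8:10 AM − 10:30 = 9:40 PM on Apr 1.
Elapsed = 9:40 PM − 8:05 PM = 1 hour 35 minutes.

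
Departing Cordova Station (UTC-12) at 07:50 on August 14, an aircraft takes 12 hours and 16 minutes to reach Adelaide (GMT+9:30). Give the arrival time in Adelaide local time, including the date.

17:36 on Aug 15

Convert departure to UTC: 07:50 + 12:00 = 19:50 UTC on Aug 14.
Add 12 hours and 16 minutes travel time → 08:06 UTC (Aug 15).
Adelaide is UTC+9:30, so local arrival = 08:06 + 9:30 = 17:36 on Aug 15.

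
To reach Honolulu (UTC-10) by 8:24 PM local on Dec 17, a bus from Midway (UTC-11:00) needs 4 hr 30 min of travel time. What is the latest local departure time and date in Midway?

2:54 PM on Dec 17

Target arrival in UTC: 8:24 PM + 10:00 = 6:24 AM on Dec 18.
Subtract 4 hours and 30 minutes → departure 1:54 AM UTC on Dec 18.
Midway is UTC−11:00: 1:54 AM − 11:00 = 2:54 PM on Dec 17.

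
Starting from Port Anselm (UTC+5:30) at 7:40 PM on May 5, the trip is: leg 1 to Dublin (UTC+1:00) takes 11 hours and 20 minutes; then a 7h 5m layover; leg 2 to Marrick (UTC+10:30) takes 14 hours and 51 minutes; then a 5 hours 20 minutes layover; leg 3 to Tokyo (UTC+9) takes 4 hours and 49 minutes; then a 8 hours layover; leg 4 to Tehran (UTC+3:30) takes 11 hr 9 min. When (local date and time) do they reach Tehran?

8:14 AM on May 8

Convert departure to UTC: 7:40 PM − 5:30 = 2:10 PM UTC on May 5.
Add 11 hours 20 minutes leg 1 → 1:30 AM UTC (May 6).
Add 7 hours and 5 minutes layover in Dublin → 8:35 AM UTC.
Add 14 hours 51 minutes leg 2 → 11:26 PM UTC.
Add 5 hours and 20 minutes layover in Marrick → 4:46 AM UTC (May 7).
Add 4 hours and 49 minutes leg 3 → 9:35 AM UTC.
Add 8 hours layover in Tokyo → 5:35 PM UTC.
Add 11 hours 9 minutes leg 4 → 4:44 AM UTC (May 8).
Tehran is UTC+3:30, so local arrival = 4:44 AM + 3:30 = 8:14 AM on May 8.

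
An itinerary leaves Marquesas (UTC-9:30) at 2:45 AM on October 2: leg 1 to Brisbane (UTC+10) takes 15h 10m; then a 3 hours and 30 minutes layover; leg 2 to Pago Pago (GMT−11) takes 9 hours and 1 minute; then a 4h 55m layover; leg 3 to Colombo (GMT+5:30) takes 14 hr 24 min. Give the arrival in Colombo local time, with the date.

4:45 PM on Oct 4

Convert departure to UTC: 2:45 AM + 9:30 = 12:15 PM UTC on Oct 2.
Add 15 hours 10 minutes leg 1 → 3:25 AM UTC (Oct 3).
Add 3 hours and 30 minutes layover in Brisbane → 6:55 AM UTC.
Add 9 hours and 1 minute leg 2 → 3:56 PM UTC.
Add 4 hours and 55 minutes layover in Pago Pago → 8:51 PM UTC.
Add 14 hours 24 minutes leg 3 → 11:15 AM UTC (Oct 4).
Colombo is UTC+5:30, so local arrival = 11:15 AM + 5:30 = 4:45 PM on Oct 4.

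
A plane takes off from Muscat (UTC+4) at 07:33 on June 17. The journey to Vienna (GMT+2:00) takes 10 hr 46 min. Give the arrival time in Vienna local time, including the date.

Convert departure to UTC: 07:33 − 4:00 = 03:33 UTC on Jun 17.
Add 10 hours 46 minutes travel time → 14:19 UTC.
Vienna is UTC+2:00, so local arrival = 14:19 + 2:00 = 16:19 on Jun 17.

16:19 on June 17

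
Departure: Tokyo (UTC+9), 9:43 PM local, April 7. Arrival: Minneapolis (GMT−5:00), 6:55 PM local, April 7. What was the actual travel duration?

11 hours 12 minutes

Departure in UTC: 9:43 PM − 9:00 = 12:43 PM on Apr 7.
Arrival in UTC: 6:55 PM + 5:00 = 11:55 PM on Apr 7.
Elapsed = 11:55 PM − 12:43 PM = 11 hours 12 minutes.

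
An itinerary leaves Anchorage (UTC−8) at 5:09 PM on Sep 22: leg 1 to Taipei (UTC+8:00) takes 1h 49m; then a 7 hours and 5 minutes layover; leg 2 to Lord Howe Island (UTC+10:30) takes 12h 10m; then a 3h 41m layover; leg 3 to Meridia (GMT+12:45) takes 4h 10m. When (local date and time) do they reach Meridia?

6:49 PM on September 24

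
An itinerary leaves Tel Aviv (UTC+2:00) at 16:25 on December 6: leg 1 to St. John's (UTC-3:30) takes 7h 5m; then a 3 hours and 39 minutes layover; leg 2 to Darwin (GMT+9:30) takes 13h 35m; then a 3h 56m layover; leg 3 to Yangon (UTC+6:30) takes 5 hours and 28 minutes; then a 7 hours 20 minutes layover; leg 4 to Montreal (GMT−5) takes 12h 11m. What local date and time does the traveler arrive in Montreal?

14:39 on Dec 8

Convert departure to UTC: 16:25 − 2:00 = 14:25 UTC on Dec 6.
Add 7 hours and 5 minutes leg 1 → 21:30 UTC.
Add 3 hours and 39 minutes layover in St. John's → 01:09 UTC (Dec 7).
Add 13 hours and 35 minutes leg 2 → 14:44 UTC.
Add 3 hours 56 minutes layover in Darwin → 18:40 UTC.
Add 5 hours 28 minutes leg 3 → 00:08 UTC (Dec 8).
Add 7 hours and 20 minutes layover in Yangon → 07:28 UTC.
Add 12 hours and 11 minutes leg 4 → 19:39 UTC.
Montreal is UTC−5:00, so local arrival = 19:39 − 5:00 = 14:39 on Dec 8.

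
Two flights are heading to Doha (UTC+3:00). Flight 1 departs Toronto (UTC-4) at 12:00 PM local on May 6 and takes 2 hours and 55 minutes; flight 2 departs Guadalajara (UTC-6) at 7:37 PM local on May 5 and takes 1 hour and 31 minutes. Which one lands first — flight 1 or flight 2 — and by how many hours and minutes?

the second, by 15 hours 47 minutes

Flight 1 in UTC: 12:00 PM + 4:00 = 4:00 PM on May 6.
+2 hours 55 minutes → arrive 6:55 PM UTC on May 6.
Flight 2 in UTC: 7:37 PM + 6:00 = 1:37 AM on May 6.
+1 hour and 31 minutes → arrive 3:08 AM UTC on May 6.
Flight 2 lands earlier by 15 hours 47 minutes.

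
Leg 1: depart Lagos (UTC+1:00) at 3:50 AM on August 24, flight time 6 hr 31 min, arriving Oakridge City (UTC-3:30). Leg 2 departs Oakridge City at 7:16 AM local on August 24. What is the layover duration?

1 hour 25 minutes

Convert departure to UTC: 3:50 AM − 1:00 = 2:50 AM UTC on Aug 24.
Add 6 hours 31 minutes flight time → 9:21 AM UTC.
Oakridge City is UTC−3:30, so local arrival = 9:21 AM − 3:30 = 5:51 AM on Aug 24.
Layover = 7:16 AM − 5:51 AM = 1 hour 25 minutes.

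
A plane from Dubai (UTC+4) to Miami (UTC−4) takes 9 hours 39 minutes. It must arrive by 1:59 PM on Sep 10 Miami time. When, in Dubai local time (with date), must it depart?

12:20 PM on Sep 10

Target arrival in UTC: 1:59 PM + 4:00 = 5:59 PM on Sep 10.
Subtract 9 hours and 39 minutes → departure 8:20 AM UTC on Sep 10.
Dubai is UTC+4:00: 8:20 AM + 4:00 = 12:20 PM on Sep 10.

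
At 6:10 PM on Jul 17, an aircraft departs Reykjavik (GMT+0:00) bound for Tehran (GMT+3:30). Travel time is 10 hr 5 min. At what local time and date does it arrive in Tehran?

7:45 AM on July 18

Reykjavik is at UTC+0, so departure is already 6:10 PM UTC on Jul 17.
Add 10 hours and 5 minutes travel time → 4:15 AM UTC (Jul 18).
Tehran is UTC+3:30, so local arrival = 4:15 AM + 3:30 = 7:45 AM on Jul 18.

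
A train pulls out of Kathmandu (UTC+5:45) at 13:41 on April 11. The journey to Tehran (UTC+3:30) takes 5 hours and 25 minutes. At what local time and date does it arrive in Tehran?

16:51 on Apr 11

Convert departure to UTC: 13:41 − 5:45 = 07:56 UTC on Apr 11.
Add 5 hours and 25 minutes travel time → 13:21 UTC.
Tehran is UTC+3:30, so local arrival = 13:21 + 3:30 = 16:51 on Apr 11.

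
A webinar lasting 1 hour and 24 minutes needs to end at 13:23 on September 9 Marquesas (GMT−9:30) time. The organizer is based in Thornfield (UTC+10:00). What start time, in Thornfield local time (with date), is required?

07:29 on September 10

Target end time in UTC: 13:23 + 9:30 = 22:53 on Sep 9.
Subtract 1 hour and 24 minutes → start 21:29 UTC on Sep 9.
Thornfield is UTC+10:00: 21:29 + 10:00 = 07:29 on Sep 10.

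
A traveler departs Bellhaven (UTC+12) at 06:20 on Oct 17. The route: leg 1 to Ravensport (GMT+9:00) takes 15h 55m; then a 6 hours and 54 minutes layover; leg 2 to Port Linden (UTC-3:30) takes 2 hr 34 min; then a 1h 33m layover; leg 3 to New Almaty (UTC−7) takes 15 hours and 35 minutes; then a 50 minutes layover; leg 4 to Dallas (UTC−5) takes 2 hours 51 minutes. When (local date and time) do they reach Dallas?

Convert departure to UTC: 06:20 − 12:00 = 18:20 UTC on Oct 16.
Add 15 hours and 55 minutes leg 1 → 10:15 UTC (Oct 17).
Add 6 hours 54 minutes layover in Ravensport → 17:09 UTC.
Add 2 hours and 34 minutes leg 2 → 19:43 UTC.
Add 1 hour 33 minutes layover in Port Linden → 21:16 UTC.
Add 15 hours 35 minutes leg 3 → 12:51 UTC (Oct 18).
Add 50 minutes layover in New Almaty → 13:41 UTC.
Add 2 hours and 51 minutes leg 4 → 16:32 UTC.
Dallas is UTC−5:00, so local arrival = 16:32 − 5:00 = 11:32 on Oct 18.

11:32 on October 18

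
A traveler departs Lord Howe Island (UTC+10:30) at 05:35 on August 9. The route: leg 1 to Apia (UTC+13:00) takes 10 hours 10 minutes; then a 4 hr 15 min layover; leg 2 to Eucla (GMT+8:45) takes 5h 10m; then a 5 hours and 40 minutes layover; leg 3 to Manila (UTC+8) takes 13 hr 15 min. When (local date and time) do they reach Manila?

17:35 on August 10

Convert departure to UTC: 05:35 − 10:30 = 19:05 UTC on Aug 8.
Add 10 hours and 10 minutes leg 1 → 05:15 UTC (Aug 9).
Add 4 hours and 15 minutes layover in Apia → 09:30 UTC.
Add 5 hours and 10 minutes leg 2 → 14:40 UTC.
Add 5 hours 40 minutes layover in Eucla → 20:20 UTC.
Add 13 hours 15 minutes leg 3 → 09:35 UTC (Aug 10).
Manila is UTC+8:00, so local arrival = 09:35 + 8:00 = 17:35 on Aug 10.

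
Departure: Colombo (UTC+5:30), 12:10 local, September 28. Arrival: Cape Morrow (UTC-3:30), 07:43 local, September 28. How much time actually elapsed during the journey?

Departure in UTC: 12:10 − 5:30 = 06:40 on Sep 28.
Arrival in UTC: 07:43 + 3:30 = 11:13 on Sep 28.
Elapsed = 11:13 − 06:40 = 4 hours 33 minutes.

4 hours 33 minutes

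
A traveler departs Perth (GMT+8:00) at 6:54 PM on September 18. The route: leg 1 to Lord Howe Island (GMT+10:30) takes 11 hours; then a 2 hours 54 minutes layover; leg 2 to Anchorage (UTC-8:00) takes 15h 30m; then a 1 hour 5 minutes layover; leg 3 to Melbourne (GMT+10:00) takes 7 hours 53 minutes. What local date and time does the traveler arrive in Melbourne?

11:16 AM on September 20

Convert departure to UTC: 6:54 PM − 8:00 = 10:54 AM UTC on Sep 18.
Add 11 hours leg 1 → 9:54 PM UTC.
Add 2 hours 54 minutes layover in Lord Howe Island → 12:48 AM UTC (Sep 19).
Add 15 hours and 30 minutes leg 2 → 4:18 PM UTC.
Add 1 hour 5 minutes layover in Anchorage → 5:23 PM UTC.
Add 7 hours and 53 minutes leg 3 → 1:16 AM UTC (Sep 20).
Melbourne is UTC+10:00, so local arrival = 1:16 AM + 10:00 = 11:16 AM on Sep 20.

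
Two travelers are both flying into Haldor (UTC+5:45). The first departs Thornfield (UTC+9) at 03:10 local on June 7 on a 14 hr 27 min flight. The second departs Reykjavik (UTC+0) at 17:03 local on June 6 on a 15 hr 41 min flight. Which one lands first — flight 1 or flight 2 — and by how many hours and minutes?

the first, by 7 minutes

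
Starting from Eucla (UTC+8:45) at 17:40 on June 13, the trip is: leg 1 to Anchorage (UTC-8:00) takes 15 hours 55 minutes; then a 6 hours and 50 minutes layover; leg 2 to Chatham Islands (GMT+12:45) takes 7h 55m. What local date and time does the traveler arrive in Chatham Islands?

Convert departure to UTC: 17:40 − 8:45 = 08:55 UTC on Jun 13.
Add 15 hours and 55 minutes leg 1 → 00:50 UTC (Jun 14).
Add 6 hours 50 minutes layover in Anchorage → 07:40 UTC.
Add 7 hours 55 minutes leg 2 → 15:35 UTC.
Chatham Islands is UTC+12:45, so local arrival = 15:35 + 12:45 = 04:20 on Jun 15.

04:20 on June 15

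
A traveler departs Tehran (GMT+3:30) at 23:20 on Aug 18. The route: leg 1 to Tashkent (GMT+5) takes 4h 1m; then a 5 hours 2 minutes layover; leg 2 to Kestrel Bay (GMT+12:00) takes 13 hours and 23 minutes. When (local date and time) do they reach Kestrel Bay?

06:16 on Aug 20

Convert departure to UTC: 23:20 − 3:30 = 19:50 UTC on Aug 18.
Add 4 hours and 1 minute leg 1 → 23:51 UTC.
Add 5 hours 2 minutes layover in Tashkent → 04:53 UTC (Aug 19).
Add 13 hours 23 minutes leg 2 → 18:16 UTC.
Kestrel Bay is UTC+12:00, so local arrival = 18:16 + 12:00 = 06:16 on Aug 20.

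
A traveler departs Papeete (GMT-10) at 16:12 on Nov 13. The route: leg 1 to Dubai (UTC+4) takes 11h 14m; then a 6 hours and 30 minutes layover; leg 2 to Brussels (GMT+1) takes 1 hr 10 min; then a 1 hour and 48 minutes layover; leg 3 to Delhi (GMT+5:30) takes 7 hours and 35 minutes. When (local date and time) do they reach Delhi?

11:59 on November 15

Convert departure to UTC: 16:12 + 10:00 = 02:12 UTC on Nov 14.
Add 11 hours 14 minutes leg 1 → 13:26 UTC.
Add 6 hours 30 minutes layover in Dubai → 19:56 UTC.
Add 1 hour and 10 minutes leg 2 → 21:06 UTC.
Add 1 hour and 48 minutes layover in Brussels → 22:54 UTC.
Add 7 hours 35 minutes leg 3 → 06:29 UTC (Nov 15).
Delhi is UTC+5:30, so local arrival = 06:29 + 5:30 = 11:59 on Nov 15.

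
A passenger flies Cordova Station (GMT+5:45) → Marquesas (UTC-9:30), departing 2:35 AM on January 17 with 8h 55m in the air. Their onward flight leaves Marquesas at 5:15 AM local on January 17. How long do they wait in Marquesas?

9 hours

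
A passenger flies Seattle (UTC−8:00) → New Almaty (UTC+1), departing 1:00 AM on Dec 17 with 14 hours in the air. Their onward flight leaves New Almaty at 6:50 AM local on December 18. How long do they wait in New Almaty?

Convert departure to UTC: 1:00 AM + 8:00 = 9:00 AM UTC on Dec 17.
Add 14 hours flight time → 11:00 PM UTC.
New Almaty is UTC+1:00, so local arrival = 11:00 PM + 1:00 = 12:00 AM on Dec 18.
Layover = 6:50 AM − 12:00 AM = 6 hours 50 minutes.

6 hours 50 minutes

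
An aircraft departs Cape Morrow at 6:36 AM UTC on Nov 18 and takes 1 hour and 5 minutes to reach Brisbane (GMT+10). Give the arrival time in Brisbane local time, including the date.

Departure is given in UTC: 6:36 AM on Nov 18.
Add 1 hour 5 minutes → 7:41 AM UTC.
Brisbane is UTC+10:00: 7:41 AM + 10:00 = 5:41 PM on Nov 18.

5:41 PM on Nov 18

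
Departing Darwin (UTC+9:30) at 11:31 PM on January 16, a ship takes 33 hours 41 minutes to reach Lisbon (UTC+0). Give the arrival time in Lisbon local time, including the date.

11:42 PM on January 17

Convert departure to UTC: 11:31 PM − 9:30 = 2:01 PM UTC on Jan 16.
Add 33 hours 41 minutes travel time → 11:42 PM UTC (Jan 17).
Lisbon is UTC+0, so local arrival is the same: 11:42 PM on Jan 17.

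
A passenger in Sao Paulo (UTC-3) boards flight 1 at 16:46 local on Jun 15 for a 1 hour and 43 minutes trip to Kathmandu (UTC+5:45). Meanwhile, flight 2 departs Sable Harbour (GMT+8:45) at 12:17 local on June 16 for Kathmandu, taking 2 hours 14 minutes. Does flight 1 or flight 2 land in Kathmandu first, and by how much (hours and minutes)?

the first, by 8 hours 17 minutes

Flight 1 in UTC: 16:46 + 3:00 = 19:46 on Jun 15.
+1 hour and 43 minutes → arrive 21:29 UTC on Jun 15.
Flight 2 in UTC: 12:17 − 8:45 = 03:32 on Jun 16.
+2 hours and 14 minutes → arrive 05:46 UTC on Jun 16.
Flight 1 lands earlier by 8 hours 17 minutes.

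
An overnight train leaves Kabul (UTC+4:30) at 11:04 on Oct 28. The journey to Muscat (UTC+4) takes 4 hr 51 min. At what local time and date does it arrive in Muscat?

15:25 on Oct 28

Convert departure to UTC: 11:04 − 4:30 = 06:34 UTC on Oct 28.
Add 4 hours 51 minutes travel time → 11:25 UTC.
Muscat is UTC+4:00, so local arrival = 11:25 + 4:00 = 15:25 on Oct 28.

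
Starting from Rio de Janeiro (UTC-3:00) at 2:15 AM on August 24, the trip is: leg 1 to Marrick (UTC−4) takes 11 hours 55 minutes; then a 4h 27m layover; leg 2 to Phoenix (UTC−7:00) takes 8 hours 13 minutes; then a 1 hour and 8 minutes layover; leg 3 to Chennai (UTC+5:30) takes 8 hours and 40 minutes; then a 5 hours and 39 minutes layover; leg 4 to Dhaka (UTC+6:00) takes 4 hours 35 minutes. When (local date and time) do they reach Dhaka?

Convert departure to UTC: 2:15 AM + 3:00 = 5:15 AM UTC on Aug 24.
Add 11 hours and 55 minutes leg 1 → 5:10 PM UTC.
Add 4 hours 27 minutes layover in Marrick → 9:37 PM UTC.
Add 8 hours 13 minutes leg 2 → 5:50 AM UTC (Aug 25).
Add 1 hour 8 minutes layover in Phoenix → 6:58 AM UTC.
Add 8 hours 40 minutes leg 3 → 3:38 PM UTC.
Add 5 hours and 39 minutes layover in Chennai → 9:17 PM UTC.
Add 4 hours 35 minutes leg 4 → 1:52 AM UTC (Aug 26).
Dhaka is UTC+6:00, so local arrival = 1:52 AM + 6:00 = 7:52 AM on Aug 26.

7:52 AM on Aug 26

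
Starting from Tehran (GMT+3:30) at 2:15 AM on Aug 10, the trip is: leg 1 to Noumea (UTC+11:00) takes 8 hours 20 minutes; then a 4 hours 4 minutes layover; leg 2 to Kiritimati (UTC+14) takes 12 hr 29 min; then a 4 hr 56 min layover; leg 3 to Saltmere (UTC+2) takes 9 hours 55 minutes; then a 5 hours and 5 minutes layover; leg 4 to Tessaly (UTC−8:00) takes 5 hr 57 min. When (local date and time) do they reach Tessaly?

Convert departure to UTC: 2:15 AM − 3:30 = 10:45 PM UTC on Aug 9.
Add 8 hours and 20 minutes leg 1 → 7:05 AM UTC (Aug 10).
Add 4 hours 4 minutes layover in Noumea → 11:09 AM UTC.
Add 12 hours and 29 minutes leg 2 → 11:38 PM UTC.
Add 4 hours and 56 minutes layover in Kiritimati → 4:34 AM UTC (Aug 11).
Add 9 hours and 55 minutes leg 3 → 2:29 PM UTC.
Add 5 hours 5 minutes layover in Saltmere → 7:34 PM UTC.
Add 5 hours 57 minutes leg 4 → 1:31 AM UTC (Aug 12).
Tessaly is UTC−8:00, so local arrival = 1:31 AM − 8:00 = 5:31 PM on Aug 11.

5:31 PM on Aug 11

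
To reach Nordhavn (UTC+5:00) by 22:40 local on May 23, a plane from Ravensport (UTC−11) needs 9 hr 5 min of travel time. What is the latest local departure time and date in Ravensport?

Target arrival in UTC: 22:40 − 5:00 = 17:40 on May 23.
Subtract 9 hours and 5 minutes → departure 08:35 UTC on May 23.
Ravensport is UTC−11:00: 08:35 − 11:00 = 21:35 on May 22.

21:35 on May 22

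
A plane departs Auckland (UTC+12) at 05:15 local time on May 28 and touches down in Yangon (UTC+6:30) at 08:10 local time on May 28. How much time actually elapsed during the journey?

8 hours 25 minutes

Departure in UTC: 05:15 − 12:00 = 17:15 on May 27.
Arrival in UTC: 08:10 − 6:30 = 01:40 on May 28.
Elapsed = 01:40 − 17:15 (+1 day) = 8 hours 25 minutes.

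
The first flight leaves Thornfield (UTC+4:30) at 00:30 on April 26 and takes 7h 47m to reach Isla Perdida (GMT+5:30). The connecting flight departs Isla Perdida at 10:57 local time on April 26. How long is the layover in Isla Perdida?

Convert departure to UTC: 00:30 − 4:30 = 20:00 UTC on Apr 25.
Add 7 hours 47 minutes flight time → 03:47 UTC (Apr 26).
Isla Perdida is UTC+5:30, so local arrival = 03:47 + 5:30 = 09:17 on Apr 26.
Layover = 10:57 − 09:17 = 1 hour 40 minutes.

1 hour 40 minutes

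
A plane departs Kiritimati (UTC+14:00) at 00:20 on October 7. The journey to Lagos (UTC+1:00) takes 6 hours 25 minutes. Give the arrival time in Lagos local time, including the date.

17:45 on Oct 6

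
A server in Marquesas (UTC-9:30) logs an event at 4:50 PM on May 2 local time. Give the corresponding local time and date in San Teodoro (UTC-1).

1:20 AM on May 3

San Teodoro is 8:30 ahead of Marquesas.
Shift by the zone difference: 4:50 PM + 8:30 = 1:20 AM on May 3 in San Teodoro.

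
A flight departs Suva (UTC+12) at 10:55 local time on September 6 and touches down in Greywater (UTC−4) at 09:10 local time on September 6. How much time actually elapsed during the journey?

Departure in UTC: 10:55 − 12:00 = 22:55 on Sep 5.
Arrival in UTC: 09:10 + 4:00 = 13:10 on Sep 6.
Elapsed = 13:10 − 22:55 (+1 day) = 14 hours 15 minutes.

14 hours 15 minutes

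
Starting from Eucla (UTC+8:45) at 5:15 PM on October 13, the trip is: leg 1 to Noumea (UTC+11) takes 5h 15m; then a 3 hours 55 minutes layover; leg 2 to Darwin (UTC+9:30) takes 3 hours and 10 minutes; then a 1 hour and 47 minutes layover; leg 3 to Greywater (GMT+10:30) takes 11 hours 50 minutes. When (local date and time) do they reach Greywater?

8:57 PM on October 14

Convert departure to UTC: 5:15 PM − 8:45 = 8:30 AM UTC on Oct 13.
Add 5 hours 15 minutes leg 1 → 1:45 PM UTC.
Add 3 hours 55 minutes layover in Noumea → 5:40 PM UTC.
Add 3 hours and 10 minutes leg 2 → 8:50 PM UTC.
Add 1 hour and 47 minutes layover in Darwin → 10:37 PM UTC.
Add 11 hours 50 minutes leg 3 → 10:27 AM UTC (Oct 14).
Greywater is UTC+10:30, so local arrival = 10:27 AM + 10:30 = 8:57 PM on Oct 14.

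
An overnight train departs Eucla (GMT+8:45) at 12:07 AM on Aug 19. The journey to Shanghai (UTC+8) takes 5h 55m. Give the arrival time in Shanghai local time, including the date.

5:17 AM on August 19

Shanghai is 0:45 behind Eucla.
After 5 hours and 55 minutes it is 6:02 AM in Eucla.
Shift by the zone difference: 6:02 AM − 0:45 = 5:17 AM on Aug 19 in Shanghai.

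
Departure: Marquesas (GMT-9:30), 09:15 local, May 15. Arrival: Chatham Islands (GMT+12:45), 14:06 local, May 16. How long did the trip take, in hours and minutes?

6 hours 36 minutes

Chatham Islands is 22:15 ahead of Marquesas.
Clock-face elapsed time (ignoring zones) is 28 hours 51 minutes.
Actual elapsed = 28 hours 51 minutes − 22:15 = 6 hours 36 minutes.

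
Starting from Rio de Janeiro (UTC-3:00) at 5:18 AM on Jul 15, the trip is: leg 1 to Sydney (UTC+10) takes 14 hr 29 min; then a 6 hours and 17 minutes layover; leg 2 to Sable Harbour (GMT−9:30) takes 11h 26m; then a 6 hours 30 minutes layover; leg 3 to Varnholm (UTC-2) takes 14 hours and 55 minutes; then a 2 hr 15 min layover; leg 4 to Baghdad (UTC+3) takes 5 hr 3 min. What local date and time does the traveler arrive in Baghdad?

12:13 AM on July 18

Convert departure to UTC: 5:18 AM + 3:00 = 8:18 AM UTC on Jul 15.
Add 14 hours 29 minutes leg 1 → 10:47 PM UTC.
Add 6 hours and 17 minutes layover in Sydney → 5:04 AM UTC (Jul 16).
Add 11 hours and 26 minutes leg 2 → 4:30 PM UTC.
Add 6 hours and 30 minutes layover in Sable Harbour → 11:00 PM UTC.
Add 14 hours and 55 minutes leg 3 → 1:55 PM UTC (Jul 17).
Add 2 hours and 15 minutes layover in Varnholm → 4:10 PM UTC.
Add 5 hours and 3 minutes leg 4 → 9:13 PM UTC.
Baghdad is UTC+3:00, so local arrival = 9:13 PM + 3:00 = 12:13 AM on Jul 18.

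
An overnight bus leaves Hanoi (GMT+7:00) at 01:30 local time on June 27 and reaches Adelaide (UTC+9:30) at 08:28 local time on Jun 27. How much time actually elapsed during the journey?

Adelaide is 2:30 ahead of Hanoi.
Clock-face elapsed time (ignoring zones) is 6 hours 58 minutes.
Actual elapsed = 6 hours 58 minutes − 2:30 = 4 hours 28 minutes.

4 hours 28 minutes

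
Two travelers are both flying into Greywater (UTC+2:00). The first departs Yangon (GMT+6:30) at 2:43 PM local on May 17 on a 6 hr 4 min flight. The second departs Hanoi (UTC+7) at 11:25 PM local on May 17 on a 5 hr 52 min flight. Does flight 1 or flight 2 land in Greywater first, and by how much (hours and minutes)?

Flight 1 in UTC: 2:43 PM − 6:30 = 8:13 AM on May 17.
+6 hours and 4 minutes → arrive 2:17 PM UTC on May 17.
Flight 2 in UTC: 11:25 PM − 7:00 = 4:25 PM on May 17.
+5 hours and 52 minutes → arrive 10:17 PM UTC on May 17.
Flight 1 lands earlier by 8 hours.

the first, by 8 hours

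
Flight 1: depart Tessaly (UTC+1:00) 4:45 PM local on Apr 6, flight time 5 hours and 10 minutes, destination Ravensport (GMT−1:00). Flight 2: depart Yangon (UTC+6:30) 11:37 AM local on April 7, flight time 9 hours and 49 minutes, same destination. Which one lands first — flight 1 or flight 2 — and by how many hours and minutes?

Flight 1 in UTC: 4:45 PM − 1:00 = 3:45 PM on Apr 6.
+5 hours 10 minutes → arrive 8:55 PM UTC on Apr 6.
Flight 2 in UTC: 11:37 AM − 6:30 = 5:07 AM on Apr 7.
+9 hours and 49 minutes → arrive 2:56 PM UTC on Apr 7.
Flight 1 lands earlier by 18 hours 1 minute.

the first, by 18 hours 1 minute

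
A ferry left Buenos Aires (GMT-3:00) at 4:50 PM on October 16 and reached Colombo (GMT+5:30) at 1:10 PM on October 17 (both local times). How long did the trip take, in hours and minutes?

Colombo is 8:30 ahead of Buenos Aires.
Clock-face elapsed time (ignoring zones) is 20 hours 20 minutes.
Actual elapsed = 20 hours 20 minutes − 8:30 = 11 hours 50 minutes.

11 hours 50 minutes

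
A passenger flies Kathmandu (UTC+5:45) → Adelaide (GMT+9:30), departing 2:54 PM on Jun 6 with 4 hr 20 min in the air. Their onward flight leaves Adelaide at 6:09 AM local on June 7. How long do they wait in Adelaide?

7 hours 10 minutes

Convert departure to UTC: 2:54 PM − 5:45 = 9:09 AM UTC on Jun 6.
Add 4 hours 20 minutes flight time → 1:29 PM UTC.
Adelaide is UTC+9:30, so local arrival = 1:29 PM + 9:30 = 10:59 PM on Jun 6.
Layover = 6:09 AM − 10:59 PM (+1 day) = 7 hours 10 minutes.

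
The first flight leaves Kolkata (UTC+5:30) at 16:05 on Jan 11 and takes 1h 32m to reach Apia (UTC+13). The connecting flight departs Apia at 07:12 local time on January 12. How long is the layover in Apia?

6 hours 5 minutes

Convert departure to UTC: 16:05 − 5:30 = 10:35 UTC on Jan 11.
Add 1 hour 32 minutes flight time → 12:07 UTC.
Apia is UTC+13:00, so local arrival = 12:07 + 13:00 = 01:07 on Jan 12.
Layover = 07:12 − 01:07 = 6 hours 5 minutes.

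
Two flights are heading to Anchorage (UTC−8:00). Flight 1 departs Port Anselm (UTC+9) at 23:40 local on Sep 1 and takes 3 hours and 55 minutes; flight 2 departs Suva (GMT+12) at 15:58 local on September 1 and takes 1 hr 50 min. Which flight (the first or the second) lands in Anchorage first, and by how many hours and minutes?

the second, by 12 hours 47 minutes

Flight 1 in UTC: 23:40 − 9:00 = 14:40 on Sep 1.
+3 hours 55 minutes → arrive 18:35 UTC on Sep 1.
Flight 2 in UTC: 15:58 − 12:00 = 03:58 on Sep 1.
+1 hour and 50 minutes → arrive 05:48 UTC on Sep 1.
Flight 2 lands earlier by 12 hours 47 minutes.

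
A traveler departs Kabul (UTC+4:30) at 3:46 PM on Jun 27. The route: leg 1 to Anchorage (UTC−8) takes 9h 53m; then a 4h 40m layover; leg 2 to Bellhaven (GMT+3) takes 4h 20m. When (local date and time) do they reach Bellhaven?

9:09 AM on Jun 28

Convert departure to UTC: 3:46 PM − 4:30 = 11:16 AM UTC on Jun 27.
Add 9 hours 53 minutes leg 1 → 9:09 PM UTC.
Add 4 hours and 40 minutes layover in Anchorage → 1:49 AM UTC (Jun 28).
Add 4 hours 20 minutes leg 2 → 6:09 AM UTC.
Bellhaven is UTC+3:00, so local arrival = 6:09 AM + 3:00 = 9:09 AM on Jun 28.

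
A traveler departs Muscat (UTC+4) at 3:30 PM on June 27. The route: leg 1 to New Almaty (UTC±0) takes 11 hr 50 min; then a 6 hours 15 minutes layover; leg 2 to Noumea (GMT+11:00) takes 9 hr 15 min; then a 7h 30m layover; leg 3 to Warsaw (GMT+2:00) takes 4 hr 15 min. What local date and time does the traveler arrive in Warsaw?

4:35 AM on Jun 29

Convert departure to UTC: 3:30 PM − 4:00 = 11:30 AM UTC on Jun 27.
Add 11 hours 50 minutes leg 1 → 11:20 PM UTC.
Add 6 hours and 15 minutes layover in New Almaty → 5:35 AM UTC (Jun 28).
Add 9 hours 15 minutes leg 2 → 2:50 PM UTC.
Add 7 hours and 30 minutes layover in Noumea → 10:20 PM UTC.
Add 4 hours 15 minutes leg 3 → 2:35 AM UTC (Jun 29).
Warsaw is UTC+2:00, so local arrival = 2:35 AM + 2:00 = 4:35 AM on Jun 29.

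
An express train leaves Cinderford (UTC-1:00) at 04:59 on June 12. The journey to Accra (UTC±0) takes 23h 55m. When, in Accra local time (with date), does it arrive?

Convert departure to UTC: 04:59 + 1:00 = 05:59 UTC on Jun 12.
Add 23 hours 55 minutes travel time → 05:54 UTC (Jun 13).
Accra is UTC+0, so local arrival is the same: 05:54 on Jun 13.

05:54 on June 13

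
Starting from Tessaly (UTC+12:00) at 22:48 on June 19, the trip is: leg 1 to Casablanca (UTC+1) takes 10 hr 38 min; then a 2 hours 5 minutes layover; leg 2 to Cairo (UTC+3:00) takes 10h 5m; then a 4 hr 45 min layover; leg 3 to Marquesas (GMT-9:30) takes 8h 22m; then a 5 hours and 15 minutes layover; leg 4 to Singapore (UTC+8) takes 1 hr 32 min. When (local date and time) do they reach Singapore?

13:30 on Jun 21

Convert departure to UTC: 22:48 − 12:00 = 10:48 UTC on Jun 19.
Add 10 hours 38 minutes leg 1 → 21:26 UTC.
Add 2 hours 5 minutes layover in Casablanca → 23:31 UTC.
Add 10 hours and 5 minutes leg 2 → 09:36 UTC (Jun 20).
Add 4 hours and 45 minutes layover in Cairo → 14:21 UTC.
Add 8 hours and 22 minutes leg 3 → 22:43 UTC.
Add 5 hours and 15 minutes layover in Marquesas → 03:58 UTC (Jun 21).
Add 1 hour 32 minutes leg 4 → 05:30 UTC.
Singapore is UTC+8:00, so local arrival = 05:30 + 8:00 = 13:30 on Jun 21.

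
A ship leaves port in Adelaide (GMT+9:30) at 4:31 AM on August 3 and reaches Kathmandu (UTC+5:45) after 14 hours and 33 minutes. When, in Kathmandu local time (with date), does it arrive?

Kathmandu is 3:45 behind Adelaide.
After 14 hours and 33 minutes it is 7:04 PM in Adelaide.
Shift by the zone difference: 7:04 PM − 3:45 = 3:19 PM on Aug 3 in Kathmandu.

3:19 PM on August 3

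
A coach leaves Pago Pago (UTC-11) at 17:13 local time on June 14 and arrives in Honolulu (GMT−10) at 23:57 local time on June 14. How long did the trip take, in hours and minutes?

5 hours 44 minutes

Departure in UTC: 17:13 + 11:00 = 04:13 on Jun 15.
Arrival in UTC: 23:57 + 10:00 = 09:57 on Jun 15.
Elapsed = 09:57 − 04:13 = 5 hours 44 minutes.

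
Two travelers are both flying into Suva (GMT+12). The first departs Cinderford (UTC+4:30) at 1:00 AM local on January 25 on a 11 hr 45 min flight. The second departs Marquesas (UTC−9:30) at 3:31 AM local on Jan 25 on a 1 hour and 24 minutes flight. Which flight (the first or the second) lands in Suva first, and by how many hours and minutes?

Flight 1 in UTC: 1:00 AM − 4:30 = 8:30 PM on Jan 24.
+11 hours and 45 minutes → arrive 8:15 AM UTC on Jan 25.
Flight 2 in UTC: 3:31 AM + 9:30 = 1:01 PM on Jan 25.
+1 hour 24 minutes → arrive 2:25 PM UTC on Jan 25.
Flight 1 lands earlier by 6 hours 10 minutes.

the first, by 6 hours 10 minutes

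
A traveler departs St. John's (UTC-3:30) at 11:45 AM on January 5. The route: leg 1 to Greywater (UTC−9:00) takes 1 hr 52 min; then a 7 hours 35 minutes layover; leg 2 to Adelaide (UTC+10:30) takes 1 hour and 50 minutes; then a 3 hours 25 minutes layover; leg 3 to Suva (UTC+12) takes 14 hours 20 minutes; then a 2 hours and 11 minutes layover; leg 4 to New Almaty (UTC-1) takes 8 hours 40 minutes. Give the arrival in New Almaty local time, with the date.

6:08 AM on January 7

Convert departure to UTC: 11:45 AM + 3:30 = 3:15 PM UTC on Jan 5.
Add 1 hour 52 minutes leg 1 → 5:07 PM UTC.
Add 7 hours 35 minutes layover in Greywater → 12:42 AM UTC (Jan 6).
Add 1 hour and 50 minutes leg 2 → 2:32 AM UTC.
Add 3 hours 25 minutes layover in Adelaide → 5:57 AM UTC.
Add 14 hours 20 minutes leg 3 → 8:17 PM UTC.
Add 2 hours and 11 minutes layover in Suva → 10:28 PM UTC.
Add 8 hours and 40 minutes leg 4 → 7:08 AM UTC (Jan 7).
New Almaty is UTC−1:00, so local arrival = 7:08 AM − 1:00 = 6:08 AM on Jan 7.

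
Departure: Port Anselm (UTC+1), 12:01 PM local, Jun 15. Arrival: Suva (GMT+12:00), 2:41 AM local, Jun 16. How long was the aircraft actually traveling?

3 hours 40 minutes

Suva is 11:00 ahead of Port Anselm.
Clock-face elapsed time (ignoring zones) is 14 hours 40 minutes.
Actual elapsed = 14 hours 40 minutes − 11:00 = 3 hours 40 minutes.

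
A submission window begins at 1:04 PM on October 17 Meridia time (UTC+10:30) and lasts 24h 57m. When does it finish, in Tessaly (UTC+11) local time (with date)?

Convert start to UTC: 1:04 PM − 10:30 = 2:34 AM UTC on Oct 17.
Add 24 hours 57 minutes duration → 3:31 AM UTC (Oct 18).
Tessaly is UTC+11:00, so local end time = 3:31 AM + 11:00 = 2:31 PM on Oct 18.

2:31 PM on October 18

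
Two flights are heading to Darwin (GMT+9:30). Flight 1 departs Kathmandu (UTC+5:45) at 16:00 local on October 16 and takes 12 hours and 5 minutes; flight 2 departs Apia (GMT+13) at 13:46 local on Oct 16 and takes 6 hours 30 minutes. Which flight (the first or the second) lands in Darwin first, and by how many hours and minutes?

Flight 1 in UTC: 16:00 − 5:45 = 10:15 on Oct 16.
+12 hours and 5 minutes → arrive 22:20 UTC on Oct 16.
Flight 2 in UTC: 13:46 − 13:00 = 00:46 on Oct 16.
+6 hours and 30 minutes → arrive 07:16 UTC on Oct 16.
Flight 2 lands earlier by 15 hours 4 minutes.

the second, by 15 hours 4 minutes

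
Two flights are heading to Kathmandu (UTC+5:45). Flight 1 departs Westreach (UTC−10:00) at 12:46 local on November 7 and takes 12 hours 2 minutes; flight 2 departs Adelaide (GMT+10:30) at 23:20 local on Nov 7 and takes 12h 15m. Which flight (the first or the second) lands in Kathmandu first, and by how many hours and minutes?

the second, by 9 hours 43 minutes

Flight 1 in UTC: 12:46 + 10:00 = 22:46 on Nov 7.
+12 hours and 2 minutes → arrive 10:48 UTC on Nov 8.
Flight 2 in UTC: 23:20 − 10:30 = 12:50 on Nov 7.
+12 hours 15 minutes → arrive 01:05 UTC on Nov 8.
Flight 2 lands earlier by 9 hours 43 minutes.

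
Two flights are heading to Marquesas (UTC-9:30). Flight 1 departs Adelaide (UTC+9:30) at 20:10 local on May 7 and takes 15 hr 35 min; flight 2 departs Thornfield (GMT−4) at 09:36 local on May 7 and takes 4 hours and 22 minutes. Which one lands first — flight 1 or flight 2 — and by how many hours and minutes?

Flight 1 in UTC: 20:10 − 9:30 = 10:40 on May 7.
+15 hours and 35 minutes → arrive 02:15 UTC on May 8.
Flight 2 in UTC: 09:36 + 4:00 = 13:36 on May 7.
+4 hours 22 minutes → arrive 17:58 UTC on May 7.
Flight 2 lands earlier by 8 hours 17 minutes.

the second, by 8 hours 17 minutes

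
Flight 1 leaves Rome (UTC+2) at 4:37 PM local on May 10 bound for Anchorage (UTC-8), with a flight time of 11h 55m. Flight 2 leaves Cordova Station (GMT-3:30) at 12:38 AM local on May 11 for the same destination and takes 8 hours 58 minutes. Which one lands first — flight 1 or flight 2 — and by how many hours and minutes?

Flight 1 in UTC: 4:37 PM − 2:00 = 2:37 PM on May 10.
+11 hours and 55 minutes → arrive 2:32 AM UTC on May 11.
Flight 2 in UTC: 12:38 AM + 3:30 = 4:08 AM on May 11.
+8 hours and 58 minutes → arrive 1:06 PM UTC on May 11.
Flight 1 lands earlier by 10 hours 34 minutes.

the first, by 10 hours 34 minutes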